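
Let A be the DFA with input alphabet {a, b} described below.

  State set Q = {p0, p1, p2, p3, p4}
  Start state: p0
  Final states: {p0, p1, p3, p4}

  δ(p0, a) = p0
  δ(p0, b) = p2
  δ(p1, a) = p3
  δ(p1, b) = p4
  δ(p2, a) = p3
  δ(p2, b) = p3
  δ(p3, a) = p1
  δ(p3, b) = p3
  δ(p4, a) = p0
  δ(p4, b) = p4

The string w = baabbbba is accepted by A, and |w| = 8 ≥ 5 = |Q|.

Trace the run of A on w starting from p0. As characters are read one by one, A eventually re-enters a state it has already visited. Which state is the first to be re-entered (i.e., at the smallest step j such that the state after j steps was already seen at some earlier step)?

p4

State sequence: p0 -b-> p2 -a-> p3 -a-> p1 -b-> p4 -b-> p4 -b-> p4 -b-> p4 -a-> p0
First repeat at step 5: p4 was already visited.

The earliest repeat is at step j = 5: A is in p4, which it already visited at step i = 4.
With |Q| = 5, pigeonhole forces a state repeat no later than step 5; the substring read between the first and second visits to that state can be pumped.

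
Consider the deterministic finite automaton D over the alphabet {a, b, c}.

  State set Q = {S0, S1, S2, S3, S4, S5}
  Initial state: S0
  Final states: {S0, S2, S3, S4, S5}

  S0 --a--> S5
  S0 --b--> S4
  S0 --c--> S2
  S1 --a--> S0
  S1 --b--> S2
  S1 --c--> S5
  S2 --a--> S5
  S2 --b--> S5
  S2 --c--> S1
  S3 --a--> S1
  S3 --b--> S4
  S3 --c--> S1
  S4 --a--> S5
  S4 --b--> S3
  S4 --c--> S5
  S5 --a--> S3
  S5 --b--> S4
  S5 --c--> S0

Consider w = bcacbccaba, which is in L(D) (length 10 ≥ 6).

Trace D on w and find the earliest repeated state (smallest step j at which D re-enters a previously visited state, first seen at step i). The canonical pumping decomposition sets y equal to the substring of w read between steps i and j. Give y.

bc

State sequence: S0 -b-> S4 -c-> S5 -a-> S3 -c-> S1 -b-> S2 -c-> S1 -c-> S5 -a-> S3 -b-> S4 -a-> S5
First repeat at step 6: S1 was already visited.

So i = 4, j = 6, giving x = w[0:4] = bcac, y = w[4:6] = bc, z = w[6:10] = caba.
Check: |xy| = 6 ≤ 6 and |y| = 2 ≥ 1. Reading y takes D from S1 back to S1, so every xyⁱz is accepted.
The DFA has 6 states, so the proof of the pumping lemma guarantees a repeated state among the first 6+1 visited; the segment between the two visits is the pumpable y.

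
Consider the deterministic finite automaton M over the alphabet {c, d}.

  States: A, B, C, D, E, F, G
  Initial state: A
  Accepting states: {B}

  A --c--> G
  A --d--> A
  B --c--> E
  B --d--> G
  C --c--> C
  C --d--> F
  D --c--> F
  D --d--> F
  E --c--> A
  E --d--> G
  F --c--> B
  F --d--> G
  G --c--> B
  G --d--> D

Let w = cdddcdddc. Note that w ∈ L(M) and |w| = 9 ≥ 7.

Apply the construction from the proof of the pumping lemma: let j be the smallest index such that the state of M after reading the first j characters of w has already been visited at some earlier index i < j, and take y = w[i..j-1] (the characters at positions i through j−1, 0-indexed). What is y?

ddd

Run of M on w = c d d d c d d d c:
  step 0: A  (start)
  step 1: G  (read c: A→G)
  step 2: D  (read d: G→D)
  step 3: F  (read d: D→F)
  step 4: G  (read d: F→G)   ← first repeat (G seen earlier)
  step 5: B  (read c: G→B)
  step 6: G  (read d: B→G)
  step 7: D  (read d: G→D)
  step 8: F  (read d: D→F)
  step 9: B  (read c: F→B)

So i = 1, j = 4, giving x = w[0:1] = c, y = w[1:4] = ddd, z = w[4:9] = cdddc.
Check: |xy| = 4 ≤ 7 and |y| = 3 ≥ 1. Reading y takes M from G back to G, so every xyⁱz is accepted.
The DFA has 7 states, so the proof of the pumping lemma guarantees a repeated state among the first 7+1 visited; the segment between the two visits is the pumpable y.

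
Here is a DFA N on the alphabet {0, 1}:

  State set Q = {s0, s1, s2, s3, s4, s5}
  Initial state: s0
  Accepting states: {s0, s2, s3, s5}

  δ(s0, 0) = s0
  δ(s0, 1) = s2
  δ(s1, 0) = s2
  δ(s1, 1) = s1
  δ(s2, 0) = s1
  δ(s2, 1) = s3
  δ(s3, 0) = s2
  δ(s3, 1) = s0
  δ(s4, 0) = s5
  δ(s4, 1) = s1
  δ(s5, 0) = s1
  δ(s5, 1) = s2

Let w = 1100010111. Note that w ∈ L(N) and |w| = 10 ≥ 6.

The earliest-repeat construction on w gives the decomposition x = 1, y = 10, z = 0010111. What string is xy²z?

110100010111

xy^2z = 1·10·10·0010111 = 110100010111.
Reading y = 10 takes N from s2 back to s2, so after x·y·y the machine is still in s2, and z then leads to the accepting state s2. Hence 110100010111 ∈ L(N).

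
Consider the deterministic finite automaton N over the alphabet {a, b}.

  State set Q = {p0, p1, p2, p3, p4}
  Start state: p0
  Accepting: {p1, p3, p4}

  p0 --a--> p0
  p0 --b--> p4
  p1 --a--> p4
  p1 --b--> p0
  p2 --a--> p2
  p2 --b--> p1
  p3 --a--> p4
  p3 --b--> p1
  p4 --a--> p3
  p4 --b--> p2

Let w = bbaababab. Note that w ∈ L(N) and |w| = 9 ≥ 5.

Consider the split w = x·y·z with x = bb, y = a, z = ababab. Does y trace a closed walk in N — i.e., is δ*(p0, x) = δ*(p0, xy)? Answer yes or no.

State sequence: p0 -b-> p4 -b-> p2 -a-> p2

After x (step 2): p2. After xy (step 3): p2.
They match, so y = a drives N around a cycle from p2 back to itself; pumping y any number of times keeps N in p2 before reading z, and xyⁱz ∈ L(N) for every i ≥ 0.

yes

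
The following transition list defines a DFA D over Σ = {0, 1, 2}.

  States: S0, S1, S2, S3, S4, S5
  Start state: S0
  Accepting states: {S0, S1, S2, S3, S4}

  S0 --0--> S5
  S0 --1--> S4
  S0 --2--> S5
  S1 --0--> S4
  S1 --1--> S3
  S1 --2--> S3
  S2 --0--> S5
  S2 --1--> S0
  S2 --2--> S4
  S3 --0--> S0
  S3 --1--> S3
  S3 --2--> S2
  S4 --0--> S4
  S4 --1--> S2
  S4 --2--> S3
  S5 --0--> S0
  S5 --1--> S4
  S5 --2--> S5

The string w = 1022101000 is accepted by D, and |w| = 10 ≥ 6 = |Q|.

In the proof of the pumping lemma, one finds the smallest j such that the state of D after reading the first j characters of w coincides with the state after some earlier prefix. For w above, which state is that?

S4

State sequence: S0 -1-> S4 -0-> S4 -2-> S3 -2-> S2 -1-> S0 -0-> S5 -1-> S4 -0-> S4 -0-> S4 -0-> S4
First repeat at step 2: S4 was already visited.

The earliest repeat is at step j = 2: D is in S4, which it already visited at step i = 1.
With |Q| = 6, pigeonhole forces a state repeat no later than step 6; the substring read between the first and second visits to that state can be pumped.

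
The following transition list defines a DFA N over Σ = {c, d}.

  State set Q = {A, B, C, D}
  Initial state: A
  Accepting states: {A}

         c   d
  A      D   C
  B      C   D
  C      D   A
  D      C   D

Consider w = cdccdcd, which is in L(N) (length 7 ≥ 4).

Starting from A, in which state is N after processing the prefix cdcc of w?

Run of N on the first 4 characters of w = c d c c:
  step 0: A  (start)
  step 1: D  (read c: A→D)
  step 2: D  (read d: D→D)
  step 3: C  (read c: D→C)
  step 4: D  (read c: C→D)

After reading 4 characters, N is in state D.

D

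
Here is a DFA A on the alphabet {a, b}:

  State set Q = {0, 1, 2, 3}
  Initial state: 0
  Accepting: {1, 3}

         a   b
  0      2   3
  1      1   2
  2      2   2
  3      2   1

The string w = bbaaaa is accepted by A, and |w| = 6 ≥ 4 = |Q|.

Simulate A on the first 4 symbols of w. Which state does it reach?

State sequence: 0 -b-> 3 -b-> 1 -a-> 1 -a-> 1

After reading 4 characters, A is in state 1.

1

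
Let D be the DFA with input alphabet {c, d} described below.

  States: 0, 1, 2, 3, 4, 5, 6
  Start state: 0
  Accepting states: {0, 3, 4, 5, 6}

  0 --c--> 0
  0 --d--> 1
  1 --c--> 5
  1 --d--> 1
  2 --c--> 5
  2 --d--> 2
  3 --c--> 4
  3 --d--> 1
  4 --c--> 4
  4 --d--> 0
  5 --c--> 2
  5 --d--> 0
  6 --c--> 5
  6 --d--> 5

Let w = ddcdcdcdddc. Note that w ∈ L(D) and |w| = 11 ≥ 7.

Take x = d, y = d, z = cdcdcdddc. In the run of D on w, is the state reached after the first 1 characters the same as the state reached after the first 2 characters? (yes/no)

yes

Run of D on the first 2 characters of w = d d:
  step 0: 0  (start)
  step 1: 1  (read d: 0→1)
  step 2: 1  (read d: 1→1)

After x (step 1): 1. After xy (step 2): 1.
They match, so y = d drives D around a cycle from 1 back to itself; pumping y any number of times keeps D in 1 before reading z, and xyⁱz ∈ L(D) for every i ≥ 0.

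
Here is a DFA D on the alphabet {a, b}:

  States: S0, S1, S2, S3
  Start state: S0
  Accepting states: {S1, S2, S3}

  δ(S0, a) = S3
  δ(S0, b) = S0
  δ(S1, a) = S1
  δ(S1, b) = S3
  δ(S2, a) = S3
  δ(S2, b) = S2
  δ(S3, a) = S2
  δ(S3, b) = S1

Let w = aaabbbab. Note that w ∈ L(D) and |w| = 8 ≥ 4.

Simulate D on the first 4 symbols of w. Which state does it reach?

S1

State sequence: S0 -a-> S3 -a-> S2 -a-> S3 -b-> S1

After reading 4 characters, D is in state S1.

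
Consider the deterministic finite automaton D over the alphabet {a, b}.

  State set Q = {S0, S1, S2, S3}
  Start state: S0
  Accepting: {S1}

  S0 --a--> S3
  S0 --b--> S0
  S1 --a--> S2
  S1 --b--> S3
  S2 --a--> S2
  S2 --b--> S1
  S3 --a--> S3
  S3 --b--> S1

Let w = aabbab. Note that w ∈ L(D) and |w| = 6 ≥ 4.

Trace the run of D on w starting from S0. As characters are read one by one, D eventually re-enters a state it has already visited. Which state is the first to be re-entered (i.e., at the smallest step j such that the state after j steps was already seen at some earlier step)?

S3

State sequence: S0 -a-> S3 -a-> S3 -b-> S1 -b-> S3 -a-> S3 -b-> S1
First repeat at step 2: S3 was already visited.

The earliest repeat is at step j = 2: D is in S3, which it already visited at step i = 1.
Pumping length from the standard proof: p = 4 (the number of states). The repeated state found above gives |xy| = j ≤ 4 and |y| = j − i ≥ 1.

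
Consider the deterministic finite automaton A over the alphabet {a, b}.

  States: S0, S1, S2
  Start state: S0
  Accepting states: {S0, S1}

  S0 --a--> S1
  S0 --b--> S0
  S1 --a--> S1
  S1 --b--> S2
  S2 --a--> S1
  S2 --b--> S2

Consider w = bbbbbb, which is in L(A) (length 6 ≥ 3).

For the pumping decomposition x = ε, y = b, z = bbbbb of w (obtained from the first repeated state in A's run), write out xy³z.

xy^3z = ε·b·b·b·bbbbb = bbbbbbbb.
Reading y = b takes A from S0 back to S0, so after x·y·y·y the machine is still in S0, and z then leads to the accepting state S0. Hence bbbbbbbb ∈ L(A).

bbbbbbbb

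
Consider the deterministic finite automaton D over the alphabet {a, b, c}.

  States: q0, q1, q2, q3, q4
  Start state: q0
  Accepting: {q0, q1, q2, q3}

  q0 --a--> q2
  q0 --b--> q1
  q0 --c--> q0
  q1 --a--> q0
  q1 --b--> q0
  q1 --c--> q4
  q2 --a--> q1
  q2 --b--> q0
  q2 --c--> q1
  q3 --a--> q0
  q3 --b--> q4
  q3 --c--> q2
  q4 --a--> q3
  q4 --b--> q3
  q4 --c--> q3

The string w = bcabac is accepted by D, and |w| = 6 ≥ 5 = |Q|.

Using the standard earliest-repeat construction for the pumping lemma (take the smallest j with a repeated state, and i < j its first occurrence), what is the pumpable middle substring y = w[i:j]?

Run of D on w = b c a b a c:
  step 0: q0  (start)
  step 1: q1  (read b: q0→q1)
  step 2: q4  (read c: q1→q4)
  step 3: q3  (read a: q4→q3)
  step 4: q4  (read b: q3→q4)   ← first repeat (q4 seen earlier)
  step 5: q3  (read a: q4→q3)
  step 6: q2  (read c: q3→q2)

So i = 2, j = 4, giving x = w[0:2] = bc, y = w[2:4] = ab, z = w[4:6] = ac.
Check: |xy| = 4 ≤ 5 and |y| = 2 ≥ 1. Reading y takes D from q4 back to q4, so every xyⁱz is accepted.

ab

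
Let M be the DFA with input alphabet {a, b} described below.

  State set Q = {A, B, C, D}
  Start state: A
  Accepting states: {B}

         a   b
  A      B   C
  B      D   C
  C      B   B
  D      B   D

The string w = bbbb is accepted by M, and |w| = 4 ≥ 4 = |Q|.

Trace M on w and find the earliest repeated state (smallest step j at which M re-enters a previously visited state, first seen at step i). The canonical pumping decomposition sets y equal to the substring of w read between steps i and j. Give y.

Run of M on w = b b b b:
  step 0: A  (start)
  step 1: C  (read b: A→C)
  step 2: B  (read b: C→B)
  step 3: C  (read b: B→C)   ← first repeat (C seen earlier)
  step 4: B  (read b: C→B)

So i = 1, j = 3, giving x = w[0:1] = b, y = w[1:3] = bb, z = w[3:4] = b.
Check: |xy| = 3 ≤ 4 and |y| = 2 ≥ 1. Reading y takes M from C back to C, so every xyⁱz is accepted.
Pumping length from the standard proof: p = 4 (the number of states). The repeated state found above gives |xy| = j ≤ 4 and |y| = j − i ≥ 1.

bb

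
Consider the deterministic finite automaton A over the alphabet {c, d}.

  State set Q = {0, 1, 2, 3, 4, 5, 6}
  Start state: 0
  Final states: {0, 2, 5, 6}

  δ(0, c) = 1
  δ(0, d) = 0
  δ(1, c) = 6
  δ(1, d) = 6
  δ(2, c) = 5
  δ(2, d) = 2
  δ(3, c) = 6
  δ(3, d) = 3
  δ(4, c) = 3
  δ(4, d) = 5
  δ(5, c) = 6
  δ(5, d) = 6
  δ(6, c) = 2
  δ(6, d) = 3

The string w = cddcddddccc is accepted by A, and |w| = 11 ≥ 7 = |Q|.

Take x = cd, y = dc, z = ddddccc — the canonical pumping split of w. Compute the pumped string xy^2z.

xy^2z = cd·dc·dc·ddddccc = cddcdcddddccc.
Reading y = dc takes A from 6 back to 6, so after x·y·y the machine is still in 6, and z then leads to the accepting state 5. Hence cddcdcddddccc ∈ L(A).

cddcdcddddccc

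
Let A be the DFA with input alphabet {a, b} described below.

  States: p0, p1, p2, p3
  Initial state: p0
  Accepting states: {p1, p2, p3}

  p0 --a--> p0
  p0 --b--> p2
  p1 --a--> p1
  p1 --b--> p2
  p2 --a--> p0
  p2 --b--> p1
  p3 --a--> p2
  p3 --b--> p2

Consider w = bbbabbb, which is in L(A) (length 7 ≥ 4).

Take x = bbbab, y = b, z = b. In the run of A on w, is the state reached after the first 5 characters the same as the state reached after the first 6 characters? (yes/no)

State sequence: p0 -b-> p2 -b-> p1 -b-> p2 -a-> p0 -b-> p2 -b-> p1

After x (step 5): p2. After xy (step 6): p1.
They differ (p2 ≠ p1), so y is not a cycle from the state after x; this split is not the one the pumping-lemma construction produces, and pumping y need not keep the string in L(A).

no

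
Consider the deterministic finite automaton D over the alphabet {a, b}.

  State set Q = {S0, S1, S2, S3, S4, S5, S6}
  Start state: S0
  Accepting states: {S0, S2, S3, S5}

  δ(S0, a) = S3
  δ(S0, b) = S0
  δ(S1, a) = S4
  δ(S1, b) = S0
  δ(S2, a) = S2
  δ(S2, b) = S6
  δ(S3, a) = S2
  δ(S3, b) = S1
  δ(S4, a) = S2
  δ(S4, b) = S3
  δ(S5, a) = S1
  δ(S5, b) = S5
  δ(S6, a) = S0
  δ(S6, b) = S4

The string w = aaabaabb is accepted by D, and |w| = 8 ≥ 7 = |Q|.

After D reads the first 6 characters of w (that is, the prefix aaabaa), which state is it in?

Run of D on the first 6 characters of w = a a a b a a:
  step 0: S0  (start)
  step 1: S3  (read a: S0→S3)
  step 2: S2  (read a: S3→S2)
  step 3: S2  (read a: S2→S2)
  step 4: S6  (read b: S2→S6)
  step 5: S0  (read a: S6→S0)
  step 6: S3  (read a: S0→S3)

After reading 6 characters, D is in state S3.

S3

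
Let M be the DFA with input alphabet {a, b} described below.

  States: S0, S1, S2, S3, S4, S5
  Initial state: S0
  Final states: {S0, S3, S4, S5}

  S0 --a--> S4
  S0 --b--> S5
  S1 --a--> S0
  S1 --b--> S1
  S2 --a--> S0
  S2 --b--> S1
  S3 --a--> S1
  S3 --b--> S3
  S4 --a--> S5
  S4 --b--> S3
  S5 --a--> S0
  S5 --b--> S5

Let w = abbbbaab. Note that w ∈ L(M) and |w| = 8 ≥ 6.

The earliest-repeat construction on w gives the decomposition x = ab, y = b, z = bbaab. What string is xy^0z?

xy⁰z = xz = ab·bbaab = abbbaab.
Reading y = b takes M from S3 back to S3, so after x the machine is still in S3, and z then leads to the accepting state S5. Hence abbbaab ∈ L(M).

abbbaab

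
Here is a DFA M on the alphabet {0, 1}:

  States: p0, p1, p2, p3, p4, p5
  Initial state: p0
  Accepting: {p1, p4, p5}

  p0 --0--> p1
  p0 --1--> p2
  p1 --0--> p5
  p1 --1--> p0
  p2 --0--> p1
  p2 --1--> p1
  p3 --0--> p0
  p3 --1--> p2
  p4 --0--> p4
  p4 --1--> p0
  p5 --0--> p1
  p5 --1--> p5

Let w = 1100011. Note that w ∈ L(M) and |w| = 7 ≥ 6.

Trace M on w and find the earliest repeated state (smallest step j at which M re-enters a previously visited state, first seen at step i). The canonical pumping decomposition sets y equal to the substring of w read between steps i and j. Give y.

00

Run of M on w = 1 1 0 0 0 1 1:
  step 0: p0  (start)
  step 1: p2  (read 1: p0→p2)
  step 2: p1  (read 1: p2→p1)
  step 3: p5  (read 0: p1→p5)
  step 4: p1  (read 0: p5→p1)   ← first repeat (p1 seen earlier)
  step 5: p5  (read 0: p1→p5)
  step 6: p5  (read 1: p5→p5)
  step 7: p5  (read 1: p5→p5)

So i = 2, j = 4, giving x = w[0:2] = 11, y = w[2:4] = 00, z = w[4:7] = 011.
Check: |xy| = 4 ≤ 6 and |y| = 2 ≥ 1. Reading y takes M from p1 back to p1, so every xyⁱz is accepted.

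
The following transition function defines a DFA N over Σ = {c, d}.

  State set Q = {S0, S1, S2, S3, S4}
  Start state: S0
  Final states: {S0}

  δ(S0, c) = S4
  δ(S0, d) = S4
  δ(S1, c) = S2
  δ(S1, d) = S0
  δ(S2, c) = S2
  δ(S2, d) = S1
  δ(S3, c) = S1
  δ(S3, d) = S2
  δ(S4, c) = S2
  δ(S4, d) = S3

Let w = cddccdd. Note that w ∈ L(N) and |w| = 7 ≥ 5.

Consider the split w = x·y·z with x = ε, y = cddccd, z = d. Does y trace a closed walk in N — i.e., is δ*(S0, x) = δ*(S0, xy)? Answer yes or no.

Run of N on the first 6 characters of w = c d d c c d:
  step 0: S0  (start)
  step 1: S4  (read c: S0→S4)
  step 2: S3  (read d: S4→S3)
  step 3: S2  (read d: S3→S2)
  step 4: S2  (read c: S2→S2)
  step 5: S2  (read c: S2→S2)
  step 6: S1  (read d: S2→S1)

After x (step 0): S0. After xy (step 6): S1.
They differ (S0 ≠ S1), so y is not a cycle from the state after x; this split is not the one the pumping-lemma construction produces, and pumping y need not keep the string in L(N).

no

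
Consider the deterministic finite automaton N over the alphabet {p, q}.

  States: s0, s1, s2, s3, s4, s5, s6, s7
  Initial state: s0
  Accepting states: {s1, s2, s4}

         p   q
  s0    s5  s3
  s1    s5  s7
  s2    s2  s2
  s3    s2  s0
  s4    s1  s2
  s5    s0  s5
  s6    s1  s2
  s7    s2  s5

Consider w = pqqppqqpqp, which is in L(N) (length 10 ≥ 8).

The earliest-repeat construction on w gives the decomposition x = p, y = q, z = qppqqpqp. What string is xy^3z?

pqqqqppqqpqp

xy^3z = p·q·q·q·qppqqpqp = pqqqqppqqpqp.
Reading y = q takes N from s5 back to s5, so after x·y·y·y the machine is still in s5, and z then leads to the accepting state s2. Hence pqqqqppqqpqp ∈ L(N).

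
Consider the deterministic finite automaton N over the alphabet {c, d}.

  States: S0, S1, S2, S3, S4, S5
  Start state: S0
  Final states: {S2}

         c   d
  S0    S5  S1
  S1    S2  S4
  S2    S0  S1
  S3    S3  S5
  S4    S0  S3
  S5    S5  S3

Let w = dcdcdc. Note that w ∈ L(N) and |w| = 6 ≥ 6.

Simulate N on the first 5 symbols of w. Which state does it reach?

State sequence: S0 -d-> S1 -c-> S2 -d-> S1 -c-> S2 -d-> S1

After reading 5 characters, N is in state S1.

S1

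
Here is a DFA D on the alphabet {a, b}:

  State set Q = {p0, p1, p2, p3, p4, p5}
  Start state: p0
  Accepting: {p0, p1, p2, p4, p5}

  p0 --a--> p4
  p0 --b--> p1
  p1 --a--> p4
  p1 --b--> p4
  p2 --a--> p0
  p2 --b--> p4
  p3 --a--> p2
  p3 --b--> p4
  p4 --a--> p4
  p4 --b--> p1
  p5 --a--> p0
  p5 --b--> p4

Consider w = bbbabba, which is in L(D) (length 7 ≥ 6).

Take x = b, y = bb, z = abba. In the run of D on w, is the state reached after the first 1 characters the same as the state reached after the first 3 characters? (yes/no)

State sequence: p0 -b-> p1 -b-> p4 -b-> p1

After x (step 1): p1. After xy (step 3): p1.
They match, so y = bb drives D around a cycle from p1 back to itself; pumping y any number of times keeps D in p1 before reading z, and xyⁱz ∈ L(D) for every i ≥ 0.

yes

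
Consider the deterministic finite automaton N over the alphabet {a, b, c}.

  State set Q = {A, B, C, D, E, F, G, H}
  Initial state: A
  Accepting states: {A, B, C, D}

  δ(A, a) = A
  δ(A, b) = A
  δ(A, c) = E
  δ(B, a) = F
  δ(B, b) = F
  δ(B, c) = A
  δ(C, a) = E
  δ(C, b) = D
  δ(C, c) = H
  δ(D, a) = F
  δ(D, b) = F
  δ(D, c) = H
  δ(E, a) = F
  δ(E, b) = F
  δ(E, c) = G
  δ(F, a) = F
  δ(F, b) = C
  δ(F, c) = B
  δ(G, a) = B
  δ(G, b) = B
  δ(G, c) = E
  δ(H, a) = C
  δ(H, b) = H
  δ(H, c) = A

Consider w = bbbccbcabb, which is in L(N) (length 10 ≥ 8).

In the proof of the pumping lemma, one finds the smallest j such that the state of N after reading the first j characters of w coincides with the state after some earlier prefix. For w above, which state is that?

A

Run of N on w = b b b c c b c a b b:
  step 0: A  (start)
  step 1: A  (read b: A→A)   ← first repeat (A seen earlier)
  step 2: A  (read b: A→A)
  step 3: A  (read b: A→A)
  step 4: E  (read c: A→E)
  step 5: G  (read c: E→G)
  step 6: B  (read b: G→B)
  step 7: A  (read c: B→A)
  step 8: A  (read a: A→A)
  step 9: A  (read b: A→A)
  step 10: A  (read b: A→A)

The earliest repeat is at step j = 1: N is in A, which it already visited at step i = 0.
Since N has 8 states, any run of length ≥ 8 visits 8+1 states, so by pigeonhole some state repeats within the first 8 steps — that repeat gives the pumpable loop.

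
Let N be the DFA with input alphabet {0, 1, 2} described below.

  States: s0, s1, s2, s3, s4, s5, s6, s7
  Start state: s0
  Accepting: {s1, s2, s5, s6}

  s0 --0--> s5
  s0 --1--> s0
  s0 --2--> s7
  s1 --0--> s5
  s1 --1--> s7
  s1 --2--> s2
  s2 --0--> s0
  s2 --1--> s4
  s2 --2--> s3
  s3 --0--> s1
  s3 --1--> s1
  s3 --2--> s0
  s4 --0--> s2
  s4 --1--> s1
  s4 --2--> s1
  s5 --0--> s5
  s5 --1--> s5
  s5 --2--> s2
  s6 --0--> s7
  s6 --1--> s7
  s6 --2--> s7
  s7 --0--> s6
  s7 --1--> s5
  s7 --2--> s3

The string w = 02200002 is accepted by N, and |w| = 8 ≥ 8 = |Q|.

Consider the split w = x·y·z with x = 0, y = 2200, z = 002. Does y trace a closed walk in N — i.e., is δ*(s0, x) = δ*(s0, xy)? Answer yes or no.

Run of N on the first 5 characters of w = 0 2 2 0 0:
  step 0: s0  (start)
  step 1: s5  (read 0: s0→s5)
  step 2: s2  (read 2: s5→s2)
  step 3: s3  (read 2: s2→s3)
  step 4: s1  (read 0: s3→s1)
  step 5: s5  (read 0: s1→s5)

After x (step 1): s5. After xy (step 5): s5.
They match, so y = 2200 drives N around a cycle from s5 back to itself; pumping y any number of times keeps N in s5 before reading z, and xyⁱz ∈ L(N) for every i ≥ 0.

yes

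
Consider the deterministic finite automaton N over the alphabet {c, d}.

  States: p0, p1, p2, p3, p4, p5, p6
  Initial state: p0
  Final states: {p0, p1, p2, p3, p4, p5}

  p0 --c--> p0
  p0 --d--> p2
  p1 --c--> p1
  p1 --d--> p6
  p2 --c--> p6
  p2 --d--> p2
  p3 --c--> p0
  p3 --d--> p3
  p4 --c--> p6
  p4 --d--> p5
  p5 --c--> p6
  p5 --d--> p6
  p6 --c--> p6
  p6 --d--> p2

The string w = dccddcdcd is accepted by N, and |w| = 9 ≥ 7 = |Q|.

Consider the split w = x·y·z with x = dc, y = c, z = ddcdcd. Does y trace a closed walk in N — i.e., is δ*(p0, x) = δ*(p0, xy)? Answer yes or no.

State sequence: p0 -d-> p2 -c-> p6 -c-> p6

After x (step 2): p6. After xy (step 3): p6.
They match, so y = c drives N around a cycle from p6 back to itself; pumping y any number of times keeps N in p6 before reading z, and xyⁱz ∈ L(N) for every i ≥ 0.

yes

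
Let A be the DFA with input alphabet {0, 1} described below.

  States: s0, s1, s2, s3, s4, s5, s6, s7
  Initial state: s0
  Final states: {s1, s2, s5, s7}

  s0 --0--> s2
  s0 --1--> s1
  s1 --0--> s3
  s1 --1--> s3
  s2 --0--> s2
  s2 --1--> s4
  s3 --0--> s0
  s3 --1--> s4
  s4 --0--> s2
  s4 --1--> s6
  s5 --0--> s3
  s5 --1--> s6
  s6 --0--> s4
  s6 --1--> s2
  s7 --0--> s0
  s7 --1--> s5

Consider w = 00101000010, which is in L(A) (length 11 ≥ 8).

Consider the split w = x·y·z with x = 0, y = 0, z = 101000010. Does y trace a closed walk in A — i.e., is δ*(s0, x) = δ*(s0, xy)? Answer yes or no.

yes

State sequence: s0 -0-> s2 -0-> s2

After x (step 1): s2. After xy (step 2): s2.
They match, so y = 0 drives A around a cycle from s2 back to itself; pumping y any number of times keeps A in s2 before reading z, and xyⁱz ∈ L(A) for every i ≥ 0.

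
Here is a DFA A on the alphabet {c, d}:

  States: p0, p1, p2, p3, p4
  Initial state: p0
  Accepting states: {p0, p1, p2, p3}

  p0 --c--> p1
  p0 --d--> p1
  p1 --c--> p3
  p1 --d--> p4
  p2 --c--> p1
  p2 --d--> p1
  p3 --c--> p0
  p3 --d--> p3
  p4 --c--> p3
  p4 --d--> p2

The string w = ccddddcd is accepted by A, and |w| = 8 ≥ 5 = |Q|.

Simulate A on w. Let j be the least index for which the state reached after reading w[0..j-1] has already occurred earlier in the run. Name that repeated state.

State sequence: p0 -c-> p1 -c-> p3 -d-> p3 -d-> p3 -d-> p3 -d-> p3 -c-> p0 -d-> p1
First repeat at step 3: p3 was already visited.

The earliest repeat is at step j = 3: A is in p3, which it already visited at step i = 2.

p3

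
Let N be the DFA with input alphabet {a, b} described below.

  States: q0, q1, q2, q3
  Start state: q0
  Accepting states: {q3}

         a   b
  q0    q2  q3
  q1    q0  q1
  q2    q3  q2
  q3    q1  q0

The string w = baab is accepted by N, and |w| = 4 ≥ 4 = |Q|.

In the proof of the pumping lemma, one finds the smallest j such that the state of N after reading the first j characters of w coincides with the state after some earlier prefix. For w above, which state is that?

Run of N on w = b a a b:
  step 0: q0  (start)
  step 1: q3  (read b: q0→q3)
  step 2: q1  (read a: q3→q1)
  step 3: q0  (read a: q1→q0)   ← first repeat (q0 seen earlier)
  step 4: q3  (read b: q0→q3)

The earliest repeat is at step j = 3: N is in q0, which it already visited at step i = 0.
Since N has 4 states, any run of length ≥ 4 visits 4+1 states, so by pigeonhole some state repeats within the first 4 steps — that repeat gives the pumpable loop.

q0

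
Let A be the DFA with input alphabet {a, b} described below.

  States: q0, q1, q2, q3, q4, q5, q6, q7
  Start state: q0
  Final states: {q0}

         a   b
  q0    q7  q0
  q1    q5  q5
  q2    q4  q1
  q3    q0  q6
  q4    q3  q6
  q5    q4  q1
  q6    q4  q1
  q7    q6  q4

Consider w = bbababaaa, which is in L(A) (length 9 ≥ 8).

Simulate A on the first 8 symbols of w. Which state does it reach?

q3

Run of A on the first 8 characters of w = b b a b a b a a:
  step 0: q0  (start)
  step 1: q0  (read b: q0→q0)
  step 2: q0  (read b: q0→q0)
  step 3: q7  (read a: q0→q7)
  step 4: q4  (read b: q7→q4)
  step 5: q3  (read a: q4→q3)
  step 6: q6  (read b: q3→q6)
  step 7: q4  (read a: q6→q4)
  step 8: q3  (read a: q4→q3)

After reading 8 characters, A is in state q3.
(This kind of state-tracing is the core of the pumping-lemma construction: with 8 states, pigeonhole forces a repeat within the first 8 steps.)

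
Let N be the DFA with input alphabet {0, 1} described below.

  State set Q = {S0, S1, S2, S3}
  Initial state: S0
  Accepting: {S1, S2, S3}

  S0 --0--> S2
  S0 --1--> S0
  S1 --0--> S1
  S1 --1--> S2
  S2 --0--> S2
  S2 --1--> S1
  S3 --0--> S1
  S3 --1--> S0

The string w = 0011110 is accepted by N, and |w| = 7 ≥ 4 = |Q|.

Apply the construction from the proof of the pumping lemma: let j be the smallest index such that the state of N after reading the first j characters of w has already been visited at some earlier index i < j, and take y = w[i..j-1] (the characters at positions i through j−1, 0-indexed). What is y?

0

Run of N on w = 0 0 1 1 1 1 0:
  step 0: S0  (start)
  step 1: S2  (read 0: S0→S2)
  step 2: S2  (read 0: S2→S2)   ← first repeat (S2 seen earlier)
  step 3: S1  (read 1: S2→S1)
  step 4: S2  (read 1: S1→S2)
  step 5: S1  (read 1: S2→S1)
  step 6: S2  (read 1: S1→S2)
  step 7: S2  (read 0: S2→S2)

So i = 1, j = 2, giving x = w[0:1] = 0, y = w[1:2] = 0, z = w[2:7] = 11110.
Check: |xy| = 2 ≤ 4 and |y| = 1 ≥ 1. Reading y takes N from S2 back to S2, so every xyⁱz is accepted.
Pumping length from the standard proof: p = 4 (the number of states). The repeated state found above gives |xy| = j ≤ 4 and |y| = j − i ≥ 1.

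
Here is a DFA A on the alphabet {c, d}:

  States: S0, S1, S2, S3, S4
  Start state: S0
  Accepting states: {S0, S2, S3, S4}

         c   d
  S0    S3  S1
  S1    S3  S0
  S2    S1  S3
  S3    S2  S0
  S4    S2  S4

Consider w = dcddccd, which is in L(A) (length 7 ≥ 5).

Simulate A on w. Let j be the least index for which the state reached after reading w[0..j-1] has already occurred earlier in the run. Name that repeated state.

S0

State sequence: S0 -d-> S1 -c-> S3 -d-> S0 -d-> S1 -c-> S3 -c-> S2 -d-> S3
First repeat at step 3: S0 was already visited.

The earliest repeat is at step j = 3: A is in S0, which it already visited at step i = 0.
Pumping length from the standard proof: p = 5 (the number of states). The repeated state found above gives |xy| = j ≤ 5 and |y| = j − i ≥ 1.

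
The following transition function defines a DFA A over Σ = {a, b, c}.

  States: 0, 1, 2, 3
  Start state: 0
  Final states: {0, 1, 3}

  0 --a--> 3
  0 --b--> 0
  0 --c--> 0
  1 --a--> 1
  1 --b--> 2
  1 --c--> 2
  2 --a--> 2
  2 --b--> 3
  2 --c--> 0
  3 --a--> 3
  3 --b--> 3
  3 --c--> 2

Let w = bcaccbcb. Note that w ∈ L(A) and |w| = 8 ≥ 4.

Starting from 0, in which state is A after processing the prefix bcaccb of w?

0

State sequence: 0 -b-> 0 -c-> 0 -a-> 3 -c-> 2 -c-> 0 -b-> 0

After reading 6 characters, A is in state 0.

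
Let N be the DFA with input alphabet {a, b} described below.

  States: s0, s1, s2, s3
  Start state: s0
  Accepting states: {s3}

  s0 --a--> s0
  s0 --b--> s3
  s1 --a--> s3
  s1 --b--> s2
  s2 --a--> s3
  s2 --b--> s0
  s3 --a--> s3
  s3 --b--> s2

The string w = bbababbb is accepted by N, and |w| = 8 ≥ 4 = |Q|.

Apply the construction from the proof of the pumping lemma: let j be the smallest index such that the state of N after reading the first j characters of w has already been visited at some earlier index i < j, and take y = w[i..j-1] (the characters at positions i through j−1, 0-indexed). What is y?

State sequence: s0 -b-> s3 -b-> s2 -a-> s3 -b-> s2 -a-> s3 -b-> s2 -b-> s0 -b-> s3
First repeat at step 3: s3 was already visited.

So i = 1, j = 3, giving x = w[0:1] = b, y = w[1:3] = ba, z = w[3:8] = babbb.
Check: |xy| = 3 ≤ 4 and |y| = 2 ≥ 1. Reading y takes N from s3 back to s3, so every xyⁱz is accepted.

ba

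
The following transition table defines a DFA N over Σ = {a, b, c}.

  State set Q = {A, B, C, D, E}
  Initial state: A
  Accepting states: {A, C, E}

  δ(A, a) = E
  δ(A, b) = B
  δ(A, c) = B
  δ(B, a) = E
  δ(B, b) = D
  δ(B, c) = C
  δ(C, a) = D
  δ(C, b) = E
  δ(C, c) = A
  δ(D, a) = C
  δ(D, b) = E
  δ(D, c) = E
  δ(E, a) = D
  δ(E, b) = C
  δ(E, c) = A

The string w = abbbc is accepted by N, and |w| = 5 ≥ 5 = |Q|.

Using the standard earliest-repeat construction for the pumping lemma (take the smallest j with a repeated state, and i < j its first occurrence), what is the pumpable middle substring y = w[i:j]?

bb

Run of N on w = a b b b c:
  step 0: A  (start)
  step 1: E  (read a: A→E)
  step 2: C  (read b: E→C)
  step 3: E  (read b: C→E)   ← first repeat (E seen earlier)
  step 4: C  (read b: E→C)
  step 5: A  (read c: C→A)

So i = 1, j = 3, giving x = w[0:1] = a, y = w[1:3] = bb, z = w[3:5] = bc.
Check: |xy| = 3 ≤ 5 and |y| = 2 ≥ 1. Reading y takes N from E back to E, so every xyⁱz is accepted.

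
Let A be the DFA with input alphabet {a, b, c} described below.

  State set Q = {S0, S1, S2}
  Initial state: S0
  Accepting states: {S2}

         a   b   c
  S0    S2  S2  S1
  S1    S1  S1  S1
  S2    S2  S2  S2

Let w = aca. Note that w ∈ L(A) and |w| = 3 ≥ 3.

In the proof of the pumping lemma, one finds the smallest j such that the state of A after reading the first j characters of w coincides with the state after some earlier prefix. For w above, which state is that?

S2

State sequence: S0 -a-> S2 -c-> S2 -a-> S2
First repeat at step 2: S2 was already visited.

The earliest repeat is at step j = 2: A is in S2, which it already visited at step i = 1.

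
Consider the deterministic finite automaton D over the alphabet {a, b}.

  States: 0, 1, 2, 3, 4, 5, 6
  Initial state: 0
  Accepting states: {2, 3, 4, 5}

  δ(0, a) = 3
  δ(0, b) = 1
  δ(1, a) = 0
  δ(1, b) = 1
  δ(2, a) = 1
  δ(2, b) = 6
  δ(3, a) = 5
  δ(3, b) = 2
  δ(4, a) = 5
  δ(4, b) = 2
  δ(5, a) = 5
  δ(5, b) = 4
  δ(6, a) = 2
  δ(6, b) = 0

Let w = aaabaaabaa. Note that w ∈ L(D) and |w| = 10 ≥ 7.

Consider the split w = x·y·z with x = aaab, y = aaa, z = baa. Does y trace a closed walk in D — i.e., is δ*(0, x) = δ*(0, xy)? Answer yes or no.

Run of D on the first 7 characters of w = a a a b a a a:
  step 0: 0  (start)
  step 1: 3  (read a: 0→3)
  step 2: 5  (read a: 3→5)
  step 3: 5  (read a: 5→5)
  step 4: 4  (read b: 5→4)
  step 5: 5  (read a: 4→5)
  step 6: 5  (read a: 5→5)
  step 7: 5  (read a: 5→5)

After x (step 4): 4. After xy (step 7): 5.
They differ (4 ≠ 5), so y is not a cycle from the state after x; this split is not the one the pumping-lemma construction produces, and pumping y need not keep the string in L(D).

no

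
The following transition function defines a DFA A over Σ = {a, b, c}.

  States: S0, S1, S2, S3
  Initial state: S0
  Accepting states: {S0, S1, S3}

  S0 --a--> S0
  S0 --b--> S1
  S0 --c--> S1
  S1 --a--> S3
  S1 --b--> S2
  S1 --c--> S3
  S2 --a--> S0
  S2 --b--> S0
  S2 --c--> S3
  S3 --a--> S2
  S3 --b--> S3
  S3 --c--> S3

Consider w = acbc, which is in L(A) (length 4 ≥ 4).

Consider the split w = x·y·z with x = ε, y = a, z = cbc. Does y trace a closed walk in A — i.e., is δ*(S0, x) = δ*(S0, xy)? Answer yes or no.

yes

State sequence: S0 -a-> S0

After x (step 0): S0. After xy (step 1): S0.
They match, so y = a drives A around a cycle from S0 back to itself; pumping y any number of times keeps A in S0 before reading z, and xyⁱz ∈ L(A) for every i ≥ 0.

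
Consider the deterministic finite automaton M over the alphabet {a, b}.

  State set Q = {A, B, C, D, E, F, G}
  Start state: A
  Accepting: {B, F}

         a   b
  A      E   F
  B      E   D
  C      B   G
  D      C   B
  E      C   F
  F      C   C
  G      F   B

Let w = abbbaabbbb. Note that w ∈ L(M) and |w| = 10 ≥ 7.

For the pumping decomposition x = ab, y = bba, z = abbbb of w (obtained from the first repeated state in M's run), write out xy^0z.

xy⁰z = xz = ab·abbbb = ababbbb.
Reading y = bba takes M from F back to F, so after x the machine is still in F, and z then leads to the accepting state B. Hence ababbbb ∈ L(M).

ababbbb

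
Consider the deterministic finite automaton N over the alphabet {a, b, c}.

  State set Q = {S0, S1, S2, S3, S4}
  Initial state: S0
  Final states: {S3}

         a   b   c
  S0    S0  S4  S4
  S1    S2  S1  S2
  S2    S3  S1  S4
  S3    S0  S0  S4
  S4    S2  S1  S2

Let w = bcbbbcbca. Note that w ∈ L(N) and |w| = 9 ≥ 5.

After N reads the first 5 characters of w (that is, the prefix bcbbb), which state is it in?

S1

Run of N on the first 5 characters of w = b c b b b:
  step 0: S0  (start)
  step 1: S4  (read b: S0→S4)
  step 2: S2  (read c: S4→S2)
  step 3: S1  (read b: S2→S1)
  step 4: S1  (read b: S1→S1)
  step 5: S1  (read b: S1→S1)

After reading 5 characters, N is in state S1.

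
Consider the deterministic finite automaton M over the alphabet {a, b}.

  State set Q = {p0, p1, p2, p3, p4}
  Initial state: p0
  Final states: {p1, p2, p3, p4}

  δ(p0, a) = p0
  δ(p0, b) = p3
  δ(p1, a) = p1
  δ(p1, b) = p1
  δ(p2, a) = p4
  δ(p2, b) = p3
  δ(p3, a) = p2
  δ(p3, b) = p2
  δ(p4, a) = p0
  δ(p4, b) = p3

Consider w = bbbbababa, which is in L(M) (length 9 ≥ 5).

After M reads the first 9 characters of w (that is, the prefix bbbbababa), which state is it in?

State sequence: p0 -b-> p3 -b-> p2 -b-> p3 -b-> p2 -a-> p4 -b-> p3 -a-> p2 -b-> p3 -a-> p2

After reading 9 characters, M is in state p2.

p2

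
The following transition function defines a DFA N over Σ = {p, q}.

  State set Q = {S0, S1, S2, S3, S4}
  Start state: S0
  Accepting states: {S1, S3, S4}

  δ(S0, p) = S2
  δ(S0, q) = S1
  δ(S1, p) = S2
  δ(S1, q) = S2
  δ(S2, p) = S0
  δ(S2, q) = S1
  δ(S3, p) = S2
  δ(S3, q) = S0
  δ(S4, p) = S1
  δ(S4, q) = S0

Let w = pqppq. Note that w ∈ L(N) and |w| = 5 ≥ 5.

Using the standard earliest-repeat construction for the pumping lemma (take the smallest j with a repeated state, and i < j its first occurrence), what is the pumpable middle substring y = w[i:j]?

Run of N on w = p q p p q:
  step 0: S0  (start)
  step 1: S2  (read p: S0→S2)
  step 2: S1  (read q: S2→S1)
  step 3: S2  (read p: S1→S2)   ← first repeat (S2 seen earlier)
  step 4: S0  (read p: S2→S0)
  step 5: S1  (read q: S0→S1)

So i = 1, j = 3, giving x = w[0:1] = p, y = w[1:3] = qp, z = w[3:5] = pq.
Check: |xy| = 3 ≤ 5 and |y| = 2 ≥ 1. Reading y takes N from S2 back to S2, so every xyⁱz is accepted.

qp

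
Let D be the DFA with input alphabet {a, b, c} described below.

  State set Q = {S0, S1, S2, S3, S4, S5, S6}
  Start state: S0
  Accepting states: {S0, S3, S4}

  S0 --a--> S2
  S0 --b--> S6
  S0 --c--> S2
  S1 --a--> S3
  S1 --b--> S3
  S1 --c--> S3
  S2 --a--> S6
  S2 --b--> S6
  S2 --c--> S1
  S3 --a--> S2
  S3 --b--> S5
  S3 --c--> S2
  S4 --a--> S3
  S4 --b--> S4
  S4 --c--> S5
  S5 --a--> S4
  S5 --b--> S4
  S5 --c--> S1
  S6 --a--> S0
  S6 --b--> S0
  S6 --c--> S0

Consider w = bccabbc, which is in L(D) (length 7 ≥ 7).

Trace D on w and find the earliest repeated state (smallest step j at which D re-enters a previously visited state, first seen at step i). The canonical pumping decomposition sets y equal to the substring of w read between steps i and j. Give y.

Run of D on w = b c c a b b c:
  step 0: S0  (start)
  step 1: S6  (read b: S0→S6)
  step 2: S0  (read c: S6→S0)   ← first repeat (S0 seen earlier)
  step 3: S2  (read c: S0→S2)
  step 4: S6  (read a: S2→S6)
  step 5: S0  (read b: S6→S0)
  step 6: S6  (read b: S0→S6)
  step 7: S0  (read c: S6→S0)

So i = 0, j = 2, giving x = w[0:0] = ε, y = w[0:2] = bc, z = w[2:7] = cabbc.
Check: |xy| = 2 ≤ 7 and |y| = 2 ≥ 1. Reading y takes D from S0 back to S0, so every xyⁱz is accepted.
The DFA has 7 states, so the proof of the pumping lemma guarantees a repeated state among the first 7+1 visited; the segment between the two visits is the pumpable y.

bc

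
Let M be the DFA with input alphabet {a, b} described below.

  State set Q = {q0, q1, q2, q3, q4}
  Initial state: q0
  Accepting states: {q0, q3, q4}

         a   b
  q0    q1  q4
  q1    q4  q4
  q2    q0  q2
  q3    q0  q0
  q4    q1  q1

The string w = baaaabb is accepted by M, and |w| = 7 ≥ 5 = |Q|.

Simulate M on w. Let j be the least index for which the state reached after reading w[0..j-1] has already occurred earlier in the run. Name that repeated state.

q4

Run of M on w = b a a a a b b:
  step 0: q0  (start)
  step 1: q4  (read b: q0→q4)
  step 2: q1  (read a: q4→q1)
  step 3: q4  (read a: q1→q4)   ← first repeat (q4 seen earlier)
  step 4: q1  (read a: q4→q1)
  step 5: q4  (read a: q1→q4)
  step 6: q1  (read b: q4→q1)
  step 7: q4  (read b: q1→q4)

The earliest repeat is at step j = 3: M is in q4, which it already visited at step i = 1.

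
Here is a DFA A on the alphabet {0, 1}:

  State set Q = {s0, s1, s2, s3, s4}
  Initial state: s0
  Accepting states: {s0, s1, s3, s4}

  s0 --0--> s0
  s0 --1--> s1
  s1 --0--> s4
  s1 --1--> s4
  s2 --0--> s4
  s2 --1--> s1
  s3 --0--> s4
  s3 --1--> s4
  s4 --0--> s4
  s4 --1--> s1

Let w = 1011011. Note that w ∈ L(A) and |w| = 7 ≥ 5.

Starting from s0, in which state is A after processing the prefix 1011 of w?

State sequence: s0 -1-> s1 -0-> s4 -1-> s1 -1-> s4

After reading 4 characters, A is in state s4.

s4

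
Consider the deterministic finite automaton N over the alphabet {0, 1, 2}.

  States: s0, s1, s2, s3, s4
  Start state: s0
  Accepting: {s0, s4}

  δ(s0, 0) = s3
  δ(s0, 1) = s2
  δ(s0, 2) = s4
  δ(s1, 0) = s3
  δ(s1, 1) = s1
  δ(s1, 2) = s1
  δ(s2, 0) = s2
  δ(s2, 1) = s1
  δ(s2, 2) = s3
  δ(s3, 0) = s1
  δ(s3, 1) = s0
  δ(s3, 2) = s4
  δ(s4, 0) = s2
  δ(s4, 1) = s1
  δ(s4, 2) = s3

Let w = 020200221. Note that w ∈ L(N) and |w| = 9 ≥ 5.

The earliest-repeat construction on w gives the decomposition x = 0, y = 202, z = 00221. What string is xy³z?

xy^3z = 0·202·202·202·00221 = 020220220200221.
Reading y = 202 takes N from s3 back to s3, so after x·y·y·y the machine is still in s3, and z then leads to the accepting state s0. Hence 020220220200221 ∈ L(N).

020220220200221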